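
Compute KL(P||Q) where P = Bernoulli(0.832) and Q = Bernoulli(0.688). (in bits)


KL = p*log2(p/q) + (1-p)*log2((1-p)/(1-q)) = 0.832*log2(0.832/0.688) + 0.168*log2(0.168/0.312) = 0.0781

0.0781 bits


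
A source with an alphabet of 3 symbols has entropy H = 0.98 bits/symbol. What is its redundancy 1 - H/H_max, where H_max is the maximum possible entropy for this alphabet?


H_max = log2(K) = log2(3) = 1.585 bits/symbol. Redundancy = 1 - H/H_max = 1 - 0.98/1.585 = 1 - 0.6183 = 0.3817

0.3817


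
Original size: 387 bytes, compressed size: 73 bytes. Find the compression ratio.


Ratio = original / compressed = 387 / 73 = 5.3014

5.3014


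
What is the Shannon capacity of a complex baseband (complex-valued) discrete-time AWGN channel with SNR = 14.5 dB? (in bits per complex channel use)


SNR_linear = 10^(14.5/10) = 28.1838; C = log2(1 + SNR_linear) = log2(1 + 28.1838) = 4.8671

4.8671 bits/channel use


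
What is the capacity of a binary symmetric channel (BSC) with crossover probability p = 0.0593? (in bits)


H(p) = -p*log2(p) - (1-p)*log2(1-p) = -0.0593*log2(0.0593) - 0.9407*log2(0.9407) = 0.241696 + 0.082964 = 0.3247. C = 1 - H(p) = 1 - 0.3247 = 0.6753

0.6753 bits


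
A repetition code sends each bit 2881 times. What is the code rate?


Rate = k/n = 1/2881

1/2881


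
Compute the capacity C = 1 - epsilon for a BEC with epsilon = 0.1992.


C = 1 - epsilon = 1 - 0.1992 = 0.8008

0.8008 bits


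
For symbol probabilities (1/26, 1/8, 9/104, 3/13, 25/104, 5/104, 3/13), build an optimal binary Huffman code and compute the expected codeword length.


Huffman construction (repeatedly merge the two least-probable nodes; each merge adds 1 bit to every symbol beneath it): 1/26 + 5/104 = 9/104; 9/104 + 9/104 = 9/52; 1/8 + 9/52 = 31/104; 3/13 + 3/13 = 6/13; 25/104 + 31/104 = 7/13; 6/13 + 7/13 = 1. Resulting codeword lengths (in the order the probabilities were given): (5, 3, 4, 2, 2, 5, 2). L_avg = sum(p_i * l_i) = 1/26*5 + 1/8*3 + 9/104*4 + 3/13*2 + 25/104*2 + 5/104*5 + 3/13*2 = 133/52 = 2.5577

2.5577 bits


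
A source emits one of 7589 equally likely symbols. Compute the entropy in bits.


H = log2(n) = log2(7589) = 12.8897

12.8897 bits


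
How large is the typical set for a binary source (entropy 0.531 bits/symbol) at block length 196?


log2|A_typical| = nH = 196 * 0.531 = 104.076, so |A_typical| ~ 2^104.076 = 2.138e+31

2.138e+31


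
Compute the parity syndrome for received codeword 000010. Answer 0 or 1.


Syndrome = XOR of all bits = 0 XOR 0 XOR 0 XOR 0 XOR 1 XOR 0 = 1

1


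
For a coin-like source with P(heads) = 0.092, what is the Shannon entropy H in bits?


H = -p*log2(p) - (1-p)*log2(1-p). -0.092*log2(0.092) = 0.316684; -0.908*log2(0.908) = 0.126426. H = 0.316684 + 0.126426 = 0.4431

0.4431 bits


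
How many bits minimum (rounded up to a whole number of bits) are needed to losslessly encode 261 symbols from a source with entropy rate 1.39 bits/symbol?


Minimum bits >= n * H = 261 * 1.39 = 362.79, rounded up to a whole number of bits = 363

363 bits


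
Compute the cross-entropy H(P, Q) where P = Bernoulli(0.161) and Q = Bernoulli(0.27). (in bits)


H(P,Q) = -p*log2(q) - (1-p)*log2(1-q). -0.161*log2(0.27) = 0.304124; -0.839*log2(0.73) = 0.380933. H(P,Q) = 0.304124 + 0.380933 = 0.6851

0.6851 bits


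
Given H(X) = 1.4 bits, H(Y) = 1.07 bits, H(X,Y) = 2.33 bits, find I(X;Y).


I(X;Y) = H(X) + H(Y) - H(X,Y) = 1.4 + 1.07 - 2.33 = 0.14

0.14 bits


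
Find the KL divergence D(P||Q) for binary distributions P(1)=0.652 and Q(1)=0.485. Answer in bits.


KL = p*log2(p/q) + (1-p)*log2((1-p)/(1-q)) = 0.652*log2(0.652/0.485) + 0.348*log2(0.348/0.515) = 0.0815

0.0815 bits


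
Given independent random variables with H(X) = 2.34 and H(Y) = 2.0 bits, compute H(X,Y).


For independent variables, H(X,Y) = H(X) + H(Y) = 2.34 + 2.0 = 4.34

4.34 bits


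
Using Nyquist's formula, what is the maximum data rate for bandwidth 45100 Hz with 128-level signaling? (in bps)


Rate = 2 * B * log2(M) = 2 * 45100 * 7.0 = 631400.0

631400.0 bps


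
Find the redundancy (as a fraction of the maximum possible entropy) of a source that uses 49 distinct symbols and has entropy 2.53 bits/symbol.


H_max = log2(K) = log2(49) = 5.6147 bits/symbol. Redundancy = 1 - H/H_max = 1 - 2.53/5.6147 = 1 - 0.4506 = 0.5494

0.5494


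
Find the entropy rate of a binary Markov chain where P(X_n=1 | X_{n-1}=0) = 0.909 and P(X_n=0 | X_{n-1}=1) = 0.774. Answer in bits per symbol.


Stationary distribution: pi_0 = p10/(p01+p10) = 0.4599, pi_1 = 0.5401. Entropy rate H' = pi_0*H(p01) + pi_1*H(p10) = 0.4599*0.4398 + 0.5401*0.771 = 0.6187

0.6187 bits/symbol


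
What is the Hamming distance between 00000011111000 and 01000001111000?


Count differing positions: . ^ . . . . ^ . . . . . . . = 2 differences

2


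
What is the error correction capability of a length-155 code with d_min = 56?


Correction capability = floor((d-1)/2) = floor((56-1)/2) = 27

27 errors


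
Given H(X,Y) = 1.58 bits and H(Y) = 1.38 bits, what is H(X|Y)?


H(X|Y) = H(X,Y) - H(Y) = 1.58 - 1.38 = 0.2

0.2 bits


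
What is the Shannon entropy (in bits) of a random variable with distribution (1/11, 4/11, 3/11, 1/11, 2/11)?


H = -sum(p_i * log2(p_i)). Terms: -(1/11)*log2(1/11) = 0.314494; -(4/11)*log2(4/11) = 0.530702; -(3/11)*log2(3/11) = 0.511219; -(1/11)*log2(1/11) = 0.314494; -(2/11)*log2(2/11) = 0.447169. H = 0.314494 + 0.530702 + 0.511219 + 0.314494 + 0.447169 = 2.1181

2.1181 bits


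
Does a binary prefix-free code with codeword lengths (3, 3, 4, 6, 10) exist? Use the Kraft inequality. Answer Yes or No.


Kraft sum = sum(2^(-l_i)) = 0.3291, need <= 1. Result: satisfied (a binary prefix-free code with these lengths exists)

Yes


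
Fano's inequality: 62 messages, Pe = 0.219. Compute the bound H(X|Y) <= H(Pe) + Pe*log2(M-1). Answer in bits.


H(Pe) = -Pe*log2(Pe) - (1-Pe)*log2(1-Pe) = -0.219*log2(0.219) - 0.781*log2(0.781) = 0.479828 + 0.278509 = 0.7583. Pe*log2(M-1) = 0.219*log2(61) = 1.298831. Bound = H(Pe) + Pe*log2(M-1) = 0.479828 + 0.278509 + 1.298831 = 2.0572

2.0572 bits


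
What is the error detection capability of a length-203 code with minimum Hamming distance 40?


Detection capability = d_min - 1 = 40 - 1 = 39

39 errors


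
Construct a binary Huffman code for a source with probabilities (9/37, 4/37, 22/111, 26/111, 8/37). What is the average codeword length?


Huffman construction (repeatedly merge the two least-probable nodes; each merge adds 1 bit to every symbol beneath it): 4/37 + 22/111 = 34/111; 8/37 + 26/111 = 50/111; 9/37 + 34/111 = 61/111; 50/111 + 61/111 = 1. Resulting codeword lengths (in the order the probabilities were given): (2, 3, 3, 2, 2). L_avg = sum(p_i * l_i) = 9/37*2 + 4/37*3 + 22/111*3 + 26/111*2 + 8/37*2 = 256/111 = 2.3063

2.3063 bits


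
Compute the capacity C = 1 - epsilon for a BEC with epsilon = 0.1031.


C = 1 - epsilon = 1 - 0.1031 = 0.8969

0.8969 bits


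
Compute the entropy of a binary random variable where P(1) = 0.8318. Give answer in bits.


H = -p*log2(p) - (1-p)*log2(1-p). -0.8318*log2(0.8318) = 0.221002; -0.1682*log2(0.1682) = 0.432568. H = 0.221002 + 0.432568 = 0.6536

0.6536 bits


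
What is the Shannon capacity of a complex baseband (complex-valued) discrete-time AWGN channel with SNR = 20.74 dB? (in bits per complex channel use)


SNR_linear = 10^(20.74/10) = 118.5769; C = log2(1 + SNR_linear) = log2(1 + 118.5769) = 6.9018

6.9018 bits/channel use


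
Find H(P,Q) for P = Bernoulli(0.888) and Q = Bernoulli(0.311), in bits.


H(P,Q) = -p*log2(q) - (1-p)*log2(1-q). -0.888*log2(0.311) = 1.496292; -0.112*log2(0.689) = 0.060192. H(P,Q) = 1.496292 + 0.060192 = 1.5565

1.5565 bits


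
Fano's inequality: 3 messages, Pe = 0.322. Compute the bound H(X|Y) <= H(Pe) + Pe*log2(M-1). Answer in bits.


H(Pe) = -Pe*log2(Pe) - (1-Pe)*log2(1-Pe) = -0.322*log2(0.322) - 0.678*log2(0.678) = 0.526427 + 0.380116 = 0.9065. Pe*log2(M-1) = 0.322*log2(2) = 0.322000. Bound = H(Pe) + Pe*log2(M-1) = 0.526427 + 0.380116 + 0.322000 = 1.2285

1.2285 bits


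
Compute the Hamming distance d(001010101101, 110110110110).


Count differing positions: ^ ^ ^ ^ . . . ^ ^ . ^ ^ = 8 differences

8


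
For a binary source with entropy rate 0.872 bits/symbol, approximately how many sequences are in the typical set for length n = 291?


log2|A_typical| = nH = 291 * 0.872 = 253.752, so |A_typical| ~ 2^253.752 = 2.438e+76

2.438e+76


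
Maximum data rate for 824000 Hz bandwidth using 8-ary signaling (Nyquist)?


Rate = 2 * B * log2(M) = 2 * 824000 * 3.0 = 4944000.0

4944000.0 bps


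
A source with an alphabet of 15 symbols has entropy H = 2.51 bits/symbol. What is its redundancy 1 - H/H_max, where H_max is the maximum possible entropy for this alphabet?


H_max = log2(K) = log2(15) = 3.9069 bits/symbol. Redundancy = 1 - H/H_max = 1 - 2.51/3.9069 = 1 - 0.6425 = 0.3575

0.3575


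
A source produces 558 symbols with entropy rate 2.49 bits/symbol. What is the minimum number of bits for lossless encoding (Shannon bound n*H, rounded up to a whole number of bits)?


Minimum bits >= n * H = 558 * 2.49 = 1389.42, rounded up to a whole number of bits = 1390

1390 bits


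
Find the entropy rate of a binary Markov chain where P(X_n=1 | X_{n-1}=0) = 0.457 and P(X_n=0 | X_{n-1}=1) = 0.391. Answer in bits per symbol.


Stationary distribution: pi_0 = p10/(p01+p10) = 0.4611, pi_1 = 0.5389. Entropy rate H' = pi_0*H(p01) + pi_1*H(p10) = 0.4611*0.9947 + 0.5389*0.9654 = 0.9789

0.9789 bits/symbol


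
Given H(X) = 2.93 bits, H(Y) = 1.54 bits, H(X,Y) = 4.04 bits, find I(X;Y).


I(X;Y) = H(X) + H(Y) - H(X,Y) = 2.93 + 1.54 - 4.04 = 0.43

0.43 bits


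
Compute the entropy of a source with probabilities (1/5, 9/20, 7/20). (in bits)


H = -sum(p_i * log2(p_i)). Terms: -(1/5)*log2(1/5) = 0.464386; -(9/20)*log2(9/20) = 0.518401; -(7/20)*log2(7/20) = 0.530101. H = 0.464386 + 0.518401 + 0.530101 = 1.5129

1.5129 bits


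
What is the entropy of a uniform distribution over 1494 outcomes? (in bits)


H = log2(n) = log2(1494) = 10.545

10.545 bits


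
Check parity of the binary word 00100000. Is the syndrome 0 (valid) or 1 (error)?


Syndrome = XOR of all bits = 0 XOR 0 XOR 1 XOR 0 XOR 0 XOR 0 XOR 0 XOR 0 = 1

1


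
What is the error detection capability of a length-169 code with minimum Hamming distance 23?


Detection capability = d_min - 1 = 23 - 1 = 22

22 errors


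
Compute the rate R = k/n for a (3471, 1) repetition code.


Rate = k/n = 1/3471

1/3471


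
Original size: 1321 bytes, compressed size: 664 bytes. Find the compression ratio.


Ratio = original / compressed = 1321 / 664 = 1.9895

1.9895


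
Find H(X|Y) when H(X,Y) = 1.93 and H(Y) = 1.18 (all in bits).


H(X|Y) = H(X,Y) - H(Y) = 1.93 - 1.18 = 0.75

0.75 bits


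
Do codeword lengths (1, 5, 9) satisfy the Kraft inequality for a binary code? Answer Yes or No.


Kraft sum = sum(2^(-l_i)) = 0.5332, need <= 1. Result: satisfied (a binary prefix-free code with these lengths exists)

Yes


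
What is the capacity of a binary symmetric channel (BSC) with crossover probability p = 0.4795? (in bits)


H(p) = -p*log2(p) - (1-p)*log2(1-p) = -0.4795*log2(0.4795) - 0.5205*log2(0.5205) = 0.508460 + 0.490327 = 0.9988. C = 1 - H(p) = 1 - 0.9988 = 0.0012

0.0012 bits


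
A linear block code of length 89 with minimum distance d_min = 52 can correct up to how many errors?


Correction capability = floor((d-1)/2) = floor((52-1)/2) = 25

25 errors


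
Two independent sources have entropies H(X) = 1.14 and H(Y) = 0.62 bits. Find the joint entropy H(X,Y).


For independent variables, H(X,Y) = H(X) + H(Y) = 1.14 + 0.62 = 1.76

1.76 bits


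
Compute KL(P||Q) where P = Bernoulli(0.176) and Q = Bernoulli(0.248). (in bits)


KL = p*log2(p/q) + (1-p)*log2((1-p)/(1-q)) = 0.176*log2(0.176/0.248) + 0.824*log2(0.824/0.752) = 0.0216

0.0216 bits


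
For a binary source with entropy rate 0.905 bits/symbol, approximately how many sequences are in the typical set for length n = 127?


log2|A_typical| = nH = 127 * 0.905 = 114.935, so |A_typical| ~ 2^114.935 = 3.971e+34

3.971e+34


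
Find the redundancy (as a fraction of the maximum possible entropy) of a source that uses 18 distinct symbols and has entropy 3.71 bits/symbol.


H_max = log2(K) = log2(18) = 4.1699 bits/symbol. Redundancy = 1 - H/H_max = 1 - 3.71/4.1699 = 1 - 0.8897 = 0.1103

0.1103


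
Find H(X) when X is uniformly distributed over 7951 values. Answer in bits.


H = log2(n) = log2(7951) = 12.9569

12.9569 bits


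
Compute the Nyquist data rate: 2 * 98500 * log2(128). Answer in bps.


Rate = 2 * B * log2(M) = 2 * 98500 * 7.0 = 1379000.0

1379000.0 bps


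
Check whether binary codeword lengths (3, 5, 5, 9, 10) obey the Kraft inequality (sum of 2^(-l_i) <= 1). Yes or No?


Kraft sum = sum(2^(-l_i)) = 0.1904, need <= 1. Result: satisfied (a binary prefix-free code with these lengths exists)

Yes


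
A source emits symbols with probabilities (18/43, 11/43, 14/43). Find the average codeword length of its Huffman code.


Huffman construction (repeatedly merge the two least-probable nodes; each merge adds 1 bit to every symbol beneath it): 11/43 + 14/43 = 25/43; 18/43 + 25/43 = 1. Resulting codeword lengths (in the order the probabilities were given): (1, 2, 2). L_avg = sum(p_i * l_i) = 18/43*1 + 11/43*2 + 14/43*2 = 68/43 = 1.5814

1.5814 bits


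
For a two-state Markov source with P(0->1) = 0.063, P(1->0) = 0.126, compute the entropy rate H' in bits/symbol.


Stationary distribution: pi_0 = p10/(p01+p10) = 0.6667, pi_1 = 0.3333. Entropy rate H' = pi_0*H(p01) + pi_1*H(p10) = 0.6667*0.3392 + 0.3333*0.5464 = 0.4083

0.4083 bits/symbol


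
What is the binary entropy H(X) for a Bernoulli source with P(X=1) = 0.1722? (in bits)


H = -p*log2(p) - (1-p)*log2(1-p). -0.1722*log2(0.1722) = 0.437017; -0.8278*log2(0.8278) = 0.225696. H = 0.437017 + 0.225696 = 0.6627

0.6627 bits


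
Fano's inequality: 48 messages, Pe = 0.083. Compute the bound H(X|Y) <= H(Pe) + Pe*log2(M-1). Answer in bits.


H(Pe) = -Pe*log2(Pe) - (1-Pe)*log2(1-Pe) = -0.083*log2(0.083) - 0.917*log2(0.917) = 0.298032 + 0.114631 = 0.4127. Pe*log2(M-1) = 0.083*log2(47) = 0.461031. Bound = H(Pe) + Pe*log2(M-1) = 0.298032 + 0.114631 + 0.461031 = 0.8737

0.8737 bits


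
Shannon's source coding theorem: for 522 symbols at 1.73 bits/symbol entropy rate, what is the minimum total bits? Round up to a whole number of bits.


Minimum bits >= n * H = 522 * 1.73 = 903.06, rounded up to a whole number of bits = 904

904 bits


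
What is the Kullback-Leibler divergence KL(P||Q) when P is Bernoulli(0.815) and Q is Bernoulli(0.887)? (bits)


KL = p*log2(p/q) + (1-p)*log2((1-p)/(1-q)) = 0.815*log2(0.815/0.887) + 0.185*log2(0.185/0.113) = 0.032

0.032 bits


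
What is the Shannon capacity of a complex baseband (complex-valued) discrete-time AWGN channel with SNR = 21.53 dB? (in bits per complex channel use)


SNR_linear = 10^(21.53/10) = 142.2329; C = log2(1 + SNR_linear) = log2(1 + 142.2329) = 7.1622

7.1622 bits/channel use


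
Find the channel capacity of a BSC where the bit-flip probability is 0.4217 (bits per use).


H(p) = -p*log2(p) - (1-p)*log2(1-p) = -0.4217*log2(0.4217) - 0.5783*log2(0.5783) = 0.525316 + 0.456921 = 0.9822. C = 1 - H(p) = 1 - 0.9822 = 0.0178

0.0178 bits


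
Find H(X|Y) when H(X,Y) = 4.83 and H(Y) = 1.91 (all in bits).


H(X|Y) = H(X,Y) - H(Y) = 4.83 - 1.91 = 2.92

2.92 bits


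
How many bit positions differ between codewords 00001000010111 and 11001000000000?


Count differing positions: ^ ^ . . . . . . . ^ . ^ ^ ^ = 6 differences

6


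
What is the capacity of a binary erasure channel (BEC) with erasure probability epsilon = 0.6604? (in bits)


C = 1 - epsilon = 1 - 0.6604 = 0.3396

0.3396 bits


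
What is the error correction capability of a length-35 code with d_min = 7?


Correction capability = floor((d-1)/2) = floor((7-1)/2) = 3

3 errors


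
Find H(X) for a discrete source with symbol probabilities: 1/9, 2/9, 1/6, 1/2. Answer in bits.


H = -sum(p_i * log2(p_i)). Terms: -(1/9)*log2(1/9) = 0.352214; -(2/9)*log2(2/9) = 0.482206; -(1/6)*log2(1/6) = 0.430827; -(1/2)*log2(1/2) = 0.500000. H = 0.352214 + 0.482206 + 0.430827 + 0.500000 = 1.7652

1.7652 bits


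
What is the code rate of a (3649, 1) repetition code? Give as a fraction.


Rate = k/n = 1/3649

1/3649


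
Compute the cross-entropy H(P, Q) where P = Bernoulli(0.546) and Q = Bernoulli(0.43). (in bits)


H(P,Q) = -p*log2(q) - (1-p)*log2(1-q). -0.546*log2(0.43) = 0.664805; -0.454*log2(0.57) = 0.368179. H(P,Q) = 0.664805 + 0.368179 = 1.033

1.033 bits


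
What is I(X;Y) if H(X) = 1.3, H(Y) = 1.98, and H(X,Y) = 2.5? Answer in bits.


I(X;Y) = H(X) + H(Y) - H(X,Y) = 1.3 + 1.98 - 2.5 = 0.78

0.78 bits


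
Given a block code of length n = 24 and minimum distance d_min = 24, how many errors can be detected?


Detection capability = d_min - 1 = 24 - 1 = 23

23 errors


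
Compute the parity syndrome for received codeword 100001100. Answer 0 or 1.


Syndrome = XOR of all bits = 1 XOR 0 XOR 0 XOR 0 XOR 0 XOR 1 XOR 1 XOR 0 XOR 0 = 1

1


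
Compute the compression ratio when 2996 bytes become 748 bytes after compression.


Ratio = original / compressed = 2996 / 748 = 4.0053

4.0053


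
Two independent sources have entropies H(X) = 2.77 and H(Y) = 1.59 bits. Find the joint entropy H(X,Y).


For independent variables, H(X,Y) = H(X) + H(Y) = 2.77 + 1.59 = 4.36

4.36 bits


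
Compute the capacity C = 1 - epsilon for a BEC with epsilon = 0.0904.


C = 1 - epsilon = 1 - 0.0904 = 0.9096

0.9096 bits


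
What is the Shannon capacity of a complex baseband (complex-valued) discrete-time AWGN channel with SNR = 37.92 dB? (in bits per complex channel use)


SNR_linear = 10^(37.92/10) = 6194.4108; C = log2(1 + SNR_linear) = log2(1 + 6194.4108) = 12.597

12.597 bits/channel use


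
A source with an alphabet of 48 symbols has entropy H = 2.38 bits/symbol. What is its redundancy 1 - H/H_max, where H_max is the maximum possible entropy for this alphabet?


H_max = log2(K) = log2(48) = 5.585 bits/symbol. Redundancy = 1 - H/H_max = 1 - 2.38/5.585 = 1 - 0.4261 = 0.5739

0.5739


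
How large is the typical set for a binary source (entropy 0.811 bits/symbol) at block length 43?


log2|A_typical| = nH = 43 * 0.811 = 34.873, so |A_typical| ~ 2^34.873 = 3.146e+10

3.146e+10


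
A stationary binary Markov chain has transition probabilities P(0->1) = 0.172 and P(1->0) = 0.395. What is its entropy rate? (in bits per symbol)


Stationary distribution: pi_0 = p10/(p01+p10) = 0.6966, pi_1 = 0.3034. Entropy rate H' = pi_0*H(p01) + pi_1*H(p10) = 0.6966*0.6623 + 0.3034*0.968 = 0.755

0.755 bits/symbol


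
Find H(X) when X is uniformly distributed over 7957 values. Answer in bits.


H = log2(n) = log2(7957) = 12.958

12.958 bits


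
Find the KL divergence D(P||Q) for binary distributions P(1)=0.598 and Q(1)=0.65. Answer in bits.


KL = p*log2(p/q) + (1-p)*log2((1-p)/(1-q)) = 0.598*log2(0.598/0.65) + 0.402*log2(0.402/0.35) = 0.0084

0.0084 bits


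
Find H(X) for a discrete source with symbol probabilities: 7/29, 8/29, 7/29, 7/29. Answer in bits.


H = -sum(p_i * log2(p_i)). Terms: -(7/29)*log2(7/29) = 0.494979; -(8/29)*log2(8/29) = 0.512546; -(7/29)*log2(7/29) = 0.494979; -(7/29)*log2(7/29) = 0.494979. H = 0.494979 + 0.512546 + 0.494979 + 0.494979 = 1.9975

1.9975 bits


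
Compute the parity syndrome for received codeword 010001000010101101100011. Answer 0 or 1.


Syndrome = XOR of all bits = 0 XOR 1 XOR 0 XOR 0 XOR 0 XOR 1 XOR 0 XOR 0 XOR 0 XOR 0 XOR 1 XOR 0 XOR 1 XOR 0 XOR 1 XOR 1 XOR 0 XOR 1 XOR 1 XOR 0 XOR 0 XOR 0 XOR 1 XOR 1 = 0

0


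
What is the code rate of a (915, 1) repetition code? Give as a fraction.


Rate = k/n = 1/915

1/915


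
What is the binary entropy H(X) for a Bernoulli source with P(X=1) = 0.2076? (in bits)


H = -p*log2(p) - (1-p)*log2(1-p). -0.2076*log2(0.2076) = 0.470862; -0.7924*log2(0.7924) = 0.266008. H = 0.470862 + 0.266008 = 0.7369

0.7369 bits


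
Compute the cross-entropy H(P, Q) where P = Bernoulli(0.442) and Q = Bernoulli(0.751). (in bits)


H(P,Q) = -p*log2(q) - (1-p)*log2(1-q). -0.442*log2(0.751) = 0.182597; -0.558*log2(0.249) = 1.119227. H(P,Q) = 0.182597 + 1.119227 = 1.3018

1.3018 bits


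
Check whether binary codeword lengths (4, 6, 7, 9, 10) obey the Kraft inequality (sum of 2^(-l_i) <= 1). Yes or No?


Kraft sum = sum(2^(-l_i)) = 0.0889, need <= 1. Result: satisfied (a binary prefix-free code with these lengths exists)

Yes


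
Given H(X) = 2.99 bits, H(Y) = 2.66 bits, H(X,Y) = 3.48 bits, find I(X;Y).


I(X;Y) = H(X) + H(Y) - H(X,Y) = 2.99 + 2.66 - 3.48 = 2.17

2.17 bits


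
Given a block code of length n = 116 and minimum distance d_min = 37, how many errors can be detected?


Detection capability = d_min - 1 = 37 - 1 = 36

36 errors


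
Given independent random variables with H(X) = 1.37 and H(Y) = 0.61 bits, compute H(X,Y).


For independent variables, H(X,Y) = H(X) + H(Y) = 1.37 + 0.61 = 1.98

1.98 bits


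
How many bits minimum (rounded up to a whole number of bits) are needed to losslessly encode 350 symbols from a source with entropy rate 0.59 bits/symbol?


Minimum bits >= n * H = 350 * 0.59 = 206.5, rounded up to a whole number of bits = 207

207 bits


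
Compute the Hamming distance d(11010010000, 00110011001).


Count differing positions: ^ ^ ^ . . . . ^ . . ^ = 5 differences

5


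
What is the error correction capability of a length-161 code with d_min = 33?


Correction capability = floor((d-1)/2) = floor((33-1)/2) = 16

16 errors


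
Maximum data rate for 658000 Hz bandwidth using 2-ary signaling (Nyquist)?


Rate = 2 * B * log2(M) = 2 * 658000 * 1.0 = 1316000.0

1316000.0 bps


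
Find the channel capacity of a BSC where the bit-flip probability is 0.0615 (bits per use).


H(p) = -p*log2(p) - (1-p)*log2(1-p) = -0.0615*log2(0.0615) - 0.9385*log2(0.9385) = 0.247431 + 0.085940 = 0.3334. C = 1 - H(p) = 1 - 0.3334 = 0.6666

0.6666 bits


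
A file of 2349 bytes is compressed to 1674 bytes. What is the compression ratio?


Ratio = original / compressed = 2349 / 1674 = 1.4032

1.4032


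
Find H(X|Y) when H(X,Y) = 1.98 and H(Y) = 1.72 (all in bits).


H(X|Y) = H(X,Y) - H(Y) = 1.98 - 1.72 = 0.26

0.26 bits


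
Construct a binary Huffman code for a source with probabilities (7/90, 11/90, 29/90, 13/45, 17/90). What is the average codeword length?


Huffman construction (repeatedly merge the two least-probable nodes; each merge adds 1 bit to every symbol beneath it): 7/90 + 11/90 = 1/5; 17/90 + 1/5 = 7/18; 13/45 + 29/90 = 11/18; 7/18 + 11/18 = 1. Resulting codeword lengths (in the order the probabilities were given): (3, 3, 2, 2, 2). L_avg = sum(p_i * l_i) = 7/90*3 + 11/90*3 + 29/90*2 + 13/45*2 + 17/90*2 = 11/5 = 2.2

2.2 bits


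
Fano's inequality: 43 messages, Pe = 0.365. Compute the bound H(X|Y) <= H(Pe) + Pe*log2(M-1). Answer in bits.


H(Pe) = -Pe*log2(Pe) - (1-Pe)*log2(1-Pe) = -0.365*log2(0.365) - 0.635*log2(0.635) = 0.530722 + 0.416034 = 0.9468. Pe*log2(M-1) = 0.365*log2(42) = 1.968196. Bound = H(Pe) + Pe*log2(M-1) = 0.530722 + 0.416034 + 1.968196 = 2.915

2.915 bits


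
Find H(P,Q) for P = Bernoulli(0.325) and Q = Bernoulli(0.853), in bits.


H(P,Q) = -p*log2(q) - (1-p)*log2(1-q). -0.325*log2(0.853) = 0.074549; -0.675*log2(0.147) = 1.867126. H(P,Q) = 0.074549 + 1.867126 = 1.9417

1.9417 bits


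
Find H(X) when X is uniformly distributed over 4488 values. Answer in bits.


H = log2(n) = log2(4488) = 12.1319

12.1319 bits


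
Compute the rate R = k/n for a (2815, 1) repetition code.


Rate = k/n = 1/2815

1/2815


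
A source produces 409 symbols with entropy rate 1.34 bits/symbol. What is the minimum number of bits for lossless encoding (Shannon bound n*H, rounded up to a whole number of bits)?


Minimum bits >= n * H = 409 * 1.34 = 548.06, rounded up to a whole number of bits = 549

549 bits


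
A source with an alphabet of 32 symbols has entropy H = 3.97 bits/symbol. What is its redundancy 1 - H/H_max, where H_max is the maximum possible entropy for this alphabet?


H_max = log2(K) = log2(32) = 5.0 bits/symbol. Redundancy = 1 - H/H_max = 1 - 3.97/5.0 = 1 - 0.794 = 0.206

0.206


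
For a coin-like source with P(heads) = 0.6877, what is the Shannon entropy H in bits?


H = -p*log2(p) - (1-p)*log2(1-p). -0.6877*log2(0.6877) = 0.371460; -0.3123*log2(0.3123) = 0.524350. H = 0.371460 + 0.524350 = 0.8958

0.8958 bits


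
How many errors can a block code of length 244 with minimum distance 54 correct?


Correction capability = floor((d-1)/2) = floor((54-1)/2) = 26

26 errors


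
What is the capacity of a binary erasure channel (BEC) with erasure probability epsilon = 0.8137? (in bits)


C = 1 - epsilon = 1 - 0.8137 = 0.1863

0.1863 bits


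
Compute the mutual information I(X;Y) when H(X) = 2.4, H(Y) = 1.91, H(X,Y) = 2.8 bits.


I(X;Y) = H(X) + H(Y) - H(X,Y) = 2.4 + 1.91 - 2.8 = 1.51

1.51 bits


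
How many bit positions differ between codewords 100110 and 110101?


Count differing positions: . ^ . . ^ ^ = 3 differences

3


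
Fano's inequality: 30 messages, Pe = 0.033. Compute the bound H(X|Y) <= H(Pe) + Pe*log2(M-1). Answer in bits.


H(Pe) = -Pe*log2(Pe) - (1-Pe)*log2(1-Pe) = -0.033*log2(0.033) - 0.967*log2(0.967) = 0.162406 + 0.046815 = 0.2092. Pe*log2(M-1) = 0.033*log2(29) = 0.160313. Bound = H(Pe) + Pe*log2(M-1) = 0.162406 + 0.046815 + 0.160313 = 0.3695

0.3695 bits


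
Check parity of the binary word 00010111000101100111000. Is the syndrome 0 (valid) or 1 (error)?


Syndrome = XOR of all bits = 0 XOR 0 XOR 0 XOR 1 XOR 0 XOR 1 XOR 1 XOR 1 XOR 0 XOR 0 XOR 0 XOR 1 XOR 0 XOR 1 XOR 1 XOR 0 XOR 0 XOR 1 XOR 1 XOR 1 XOR 0 XOR 0 XOR 0 = 0

0


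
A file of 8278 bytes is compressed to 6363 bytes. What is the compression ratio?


Ratio = original / compressed = 8278 / 6363 = 1.301

1.301


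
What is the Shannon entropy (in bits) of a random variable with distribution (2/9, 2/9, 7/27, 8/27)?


H = -sum(p_i * log2(p_i)). Terms: -(2/9)*log2(2/9) = 0.482206; -(2/9)*log2(2/9) = 0.482206; -(7/27)*log2(7/27) = 0.504916; -(8/27)*log2(8/27) = 0.519967. H = 0.482206 + 0.482206 + 0.504916 + 0.519967 = 1.9893

1.9893 bits


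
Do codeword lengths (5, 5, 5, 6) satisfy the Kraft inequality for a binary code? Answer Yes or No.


Kraft sum = sum(2^(-l_i)) = 0.1094, need <= 1. Result: satisfied (a binary prefix-free code with these lengths exists)

Yes


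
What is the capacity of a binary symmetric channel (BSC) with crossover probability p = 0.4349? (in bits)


H(p) = -p*log2(p) - (1-p)*log2(1-p) = -0.4349*log2(0.4349) - 0.5651*log2(0.5651) = 0.522421 + 0.465316 = 0.9877. C = 1 - H(p) = 1 - 0.9877 = 0.0123

0.0123 bits


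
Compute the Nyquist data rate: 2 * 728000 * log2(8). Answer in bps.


Rate = 2 * B * log2(M) = 2 * 728000 * 3.0 = 4368000.0

4368000.0 bps


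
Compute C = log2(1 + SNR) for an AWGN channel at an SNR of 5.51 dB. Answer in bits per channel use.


SNR_linear = 10^(5.51/10) = 3.5563; C = log2(1 + SNR_linear) = log2(1 + 3.5563) = 2.1879

2.1879 bits/channel use


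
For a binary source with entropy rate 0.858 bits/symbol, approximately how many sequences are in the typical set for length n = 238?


log2|A_typical| = nH = 238 * 0.858 = 204.204, so |A_typical| ~ 2^204.204 = 2.962e+61

2.962e+61


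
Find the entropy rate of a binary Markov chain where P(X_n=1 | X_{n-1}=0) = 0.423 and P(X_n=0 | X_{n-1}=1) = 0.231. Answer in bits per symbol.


Stationary distribution: pi_0 = p10/(p01+p10) = 0.3532, pi_1 = 0.6468. Entropy rate H' = pi_0*H(p01) + pi_1*H(p10) = 0.3532*0.9828 + 0.6468*0.7798 = 0.8515

0.8515 bits/symbol


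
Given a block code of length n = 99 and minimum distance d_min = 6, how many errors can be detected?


Detection capability = d_min - 1 = 6 - 1 = 5

5 errors


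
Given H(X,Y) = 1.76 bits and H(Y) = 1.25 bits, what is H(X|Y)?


H(X|Y) = H(X,Y) - H(Y) = 1.76 - 1.25 = 0.51

0.51 bits


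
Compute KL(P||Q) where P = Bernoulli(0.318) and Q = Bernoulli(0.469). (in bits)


KL = p*log2(p/q) + (1-p)*log2((1-p)/(1-q)) = 0.318*log2(0.318/0.469) + 0.682*log2(0.682/0.531) = 0.068

0.068 bits


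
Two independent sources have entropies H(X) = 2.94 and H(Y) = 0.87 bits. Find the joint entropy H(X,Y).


For independent variables, H(X,Y) = H(X) + H(Y) = 2.94 + 0.87 = 3.81

3.81 bits


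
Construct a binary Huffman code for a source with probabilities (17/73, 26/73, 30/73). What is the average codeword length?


Huffman construction (repeatedly merge the two least-probable nodes; each merge adds 1 bit to every symbol beneath it): 17/73 + 26/73 = 43/73; 30/73 + 43/73 = 1. Resulting codeword lengths (in the order the probabilities were given): (2, 2, 1). L_avg = sum(p_i * l_i) = 17/73*2 + 26/73*2 + 30/73*1 = 116/73 = 1.589

1.589 bits


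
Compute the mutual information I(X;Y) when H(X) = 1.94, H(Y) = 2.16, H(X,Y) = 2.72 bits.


I(X;Y) = H(X) + H(Y) - H(X,Y) = 1.94 + 2.16 - 2.72 = 1.38

1.38 bits


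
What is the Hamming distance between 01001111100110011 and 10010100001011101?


Count differing positions: ^ ^ . ^ ^ . ^ ^ ^ . ^ ^ . ^ ^ ^ . = 12 differences

12


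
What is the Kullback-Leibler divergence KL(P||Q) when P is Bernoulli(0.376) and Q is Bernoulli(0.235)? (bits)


KL = p*log2(p/q) + (1-p)*log2((1-p)/(1-q)) = 0.376*log2(0.376/0.235) + 0.624*log2(0.624/0.765) = 0.0716

0.0716 bits


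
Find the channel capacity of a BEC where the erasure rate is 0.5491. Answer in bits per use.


C = 1 - epsilon = 1 - 0.5491 = 0.4509

0.4509 bits


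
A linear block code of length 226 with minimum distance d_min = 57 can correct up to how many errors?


Correction capability = floor((d-1)/2) = floor((57-1)/2) = 28

28 errors


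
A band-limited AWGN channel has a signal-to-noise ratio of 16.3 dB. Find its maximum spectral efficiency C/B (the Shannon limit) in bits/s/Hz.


SNR_linear = 10^(16.3/10) = 42.658; C/B = log2(1 + SNR_linear) = log2(1 + 42.658) = 5.4482

5.4482 bits/s/Hz


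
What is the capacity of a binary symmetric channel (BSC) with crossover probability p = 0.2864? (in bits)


H(p) = -p*log2(p) - (1-p)*log2(1-p) = -0.2864*log2(0.2864) - 0.7136*log2(0.7136) = 0.516636 + 0.347389 = 0.864. C = 1 - H(p) = 1 - 0.864 = 0.136

0.136 bits


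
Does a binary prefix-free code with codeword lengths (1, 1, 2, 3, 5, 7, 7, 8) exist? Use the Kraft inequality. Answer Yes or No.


Kraft sum = sum(2^(-l_i)) = 1.4258, need <= 1. Result: violated (a binary prefix-free code with these lengths cannot exist)

No


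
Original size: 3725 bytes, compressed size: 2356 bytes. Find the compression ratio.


Ratio = original / compressed = 3725 / 2356 = 1.5811

1.5811


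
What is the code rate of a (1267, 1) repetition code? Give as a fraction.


Rate = k/n = 1/1267

1/1267


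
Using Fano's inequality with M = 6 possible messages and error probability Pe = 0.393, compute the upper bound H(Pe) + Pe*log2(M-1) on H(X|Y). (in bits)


H(Pe) = -Pe*log2(Pe) - (1-Pe)*log2(1-Pe) = -0.393*log2(0.393) - 0.607*log2(0.607) = 0.529528 + 0.437181 = 0.9667. Pe*log2(M-1) = 0.393*log2(5) = 0.912518. Bound = H(Pe) + Pe*log2(M-1) = 0.529528 + 0.437181 + 0.912518 = 1.8792

1.8792 bits


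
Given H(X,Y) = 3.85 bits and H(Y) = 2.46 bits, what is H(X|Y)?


H(X|Y) = H(X,Y) - H(Y) = 3.85 - 2.46 = 1.39

1.39 bits


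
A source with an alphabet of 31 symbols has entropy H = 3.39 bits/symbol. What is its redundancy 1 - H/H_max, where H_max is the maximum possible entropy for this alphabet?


H_max = log2(K) = log2(31) = 4.9542 bits/symbol. Redundancy = 1 - H/H_max = 1 - 3.39/4.9542 = 1 - 0.6843 = 0.3157

0.3157


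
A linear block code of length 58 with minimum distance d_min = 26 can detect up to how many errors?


Detection capability = d_min - 1 = 26 - 1 = 25

25 errors


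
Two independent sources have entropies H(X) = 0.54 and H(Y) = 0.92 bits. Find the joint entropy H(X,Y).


For independent variables, H(X,Y) = H(X) + H(Y) = 0.54 + 0.92 = 1.46

1.46 bits


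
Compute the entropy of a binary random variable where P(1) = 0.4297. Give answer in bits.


H = -p*log2(p) - (1-p)*log2(1-p). -0.4297*log2(0.4297) = 0.523632; -0.5703*log2(0.5703) = 0.462061. H = 0.523632 + 0.462061 = 0.9857

0.9857 bits


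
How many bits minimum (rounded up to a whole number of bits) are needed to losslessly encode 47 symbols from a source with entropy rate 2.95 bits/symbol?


Minimum bits >= n * H = 47 * 2.95 = 138.65, rounded up to a whole number of bits = 139

139 bits


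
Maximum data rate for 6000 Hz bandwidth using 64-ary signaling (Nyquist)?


Rate = 2 * B * log2(M) = 2 * 6000 * 6.0 = 72000.0

72000.0 bps


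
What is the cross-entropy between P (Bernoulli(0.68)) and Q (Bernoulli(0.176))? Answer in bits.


H(P,Q) = -p*log2(q) - (1-p)*log2(1-q). -0.68*log2(0.176) = 1.704320; -0.32*log2(0.824) = 0.089371. H(P,Q) = 1.704320 + 0.089371 = 1.7937

1.7937 bits


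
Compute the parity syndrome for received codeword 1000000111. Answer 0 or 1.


Syndrome = XOR of all bits = 1 XOR 0 XOR 0 XOR 0 XOR 0 XOR 0 XOR 0 XOR 1 XOR 1 XOR 1 = 0

0


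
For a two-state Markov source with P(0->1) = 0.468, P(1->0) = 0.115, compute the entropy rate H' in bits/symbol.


Stationary distribution: pi_0 = p10/(p01+p10) = 0.1973, pi_1 = 0.8027. Entropy rate H' = pi_0*H(p01) + pi_1*H(p10) = 0.1973*0.997 + 0.8027*0.5148 = 0.6099

0.6099 bits/symbol


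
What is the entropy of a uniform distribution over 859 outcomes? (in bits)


H = log2(n) = log2(859) = 9.7465

9.7465 bits


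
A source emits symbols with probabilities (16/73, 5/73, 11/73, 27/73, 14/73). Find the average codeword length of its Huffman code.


Huffman construction (repeatedly merge the two least-probable nodes; each merge adds 1 bit to every symbol beneath it): 5/73 + 11/73 = 16/73; 14/73 + 16/73 = 30/73; 16/73 + 27/73 = 43/73; 30/73 + 43/73 = 1. Resulting codeword lengths (in the order the probabilities were given): (2, 3, 3, 2, 2). L_avg = sum(p_i * l_i) = 16/73*2 + 5/73*3 + 11/73*3 + 27/73*2 + 14/73*2 = 162/73 = 2.2192

2.2192 bits


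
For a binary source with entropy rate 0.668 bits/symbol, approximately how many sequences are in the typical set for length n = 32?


log2|A_typical| = nH = 32 * 0.668 = 21.376, so |A_typical| ~ 2^21.376 = 2.722e+06

2.722e+06


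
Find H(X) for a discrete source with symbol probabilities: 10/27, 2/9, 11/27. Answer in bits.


H = -sum(p_i * log2(p_i)). Terms: -(10/27)*log2(10/27) = 0.530726; -(2/9)*log2(2/9) = 0.482206; -(11/27)*log2(11/27) = 0.527778. H = 0.530726 + 0.482206 + 0.527778 = 1.5407

1.5407 bits


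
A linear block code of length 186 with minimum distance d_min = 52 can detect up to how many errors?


Detection capability = d_min - 1 = 52 - 1 = 51

51 errors


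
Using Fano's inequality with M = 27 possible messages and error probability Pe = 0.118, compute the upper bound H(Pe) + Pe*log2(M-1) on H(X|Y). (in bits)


H(Pe) = -Pe*log2(Pe) - (1-Pe)*log2(1-Pe) = -0.118*log2(0.118) - 0.882*log2(0.882) = 0.363811 + 0.159774 = 0.5236. Pe*log2(M-1) = 0.118*log2(26) = 0.554652. Bound = H(Pe) + Pe*log2(M-1) = 0.363811 + 0.159774 + 0.554652 = 1.0782

1.0782 bits


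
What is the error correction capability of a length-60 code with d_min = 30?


Correction capability = floor((d-1)/2) = floor((30-1)/2) = 14

14 errors


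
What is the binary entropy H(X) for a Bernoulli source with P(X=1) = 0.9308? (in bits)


H = -p*log2(p) - (1-p)*log2(1-p). -0.9308*log2(0.9308) = 0.096298; -0.0692*log2(0.0692) = 0.266633. H = 0.096298 + 0.266633 = 0.3629

0.3629 bits


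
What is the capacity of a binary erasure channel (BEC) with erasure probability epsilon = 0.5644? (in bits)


C = 1 - epsilon = 1 - 0.5644 = 0.4356

0.4356 bits


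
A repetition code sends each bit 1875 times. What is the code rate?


Rate = k/n = 1/1875

1/1875


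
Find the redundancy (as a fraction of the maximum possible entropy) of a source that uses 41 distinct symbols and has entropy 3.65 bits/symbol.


H_max = log2(K) = log2(41) = 5.3576 bits/symbol. Redundancy = 1 - H/H_max = 1 - 3.65/5.3576 = 1 - 0.6813 = 0.3187

0.3187


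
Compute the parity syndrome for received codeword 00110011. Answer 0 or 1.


Syndrome = XOR of all bits = 0 XOR 0 XOR 1 XOR 1 XOR 0 XOR 0 XOR 1 XOR 1 = 0

0


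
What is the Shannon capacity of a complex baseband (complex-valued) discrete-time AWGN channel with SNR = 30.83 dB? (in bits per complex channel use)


SNR_linear = 10^(30.83/10) = 1210.5981; C = log2(1 + SNR_linear) = log2(1 + 1210.5981) = 10.2427

10.2427 bits/channel use


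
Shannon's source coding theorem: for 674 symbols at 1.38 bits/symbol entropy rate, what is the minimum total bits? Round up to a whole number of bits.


Minimum bits >= n * H = 674 * 1.38 = 930.12, rounded up to a whole number of bits = 931

931 bits


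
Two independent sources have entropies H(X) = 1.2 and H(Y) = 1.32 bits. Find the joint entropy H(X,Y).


For independent variables, H(X,Y) = H(X) + H(Y) = 1.2 + 1.32 = 2.52

2.52 bits


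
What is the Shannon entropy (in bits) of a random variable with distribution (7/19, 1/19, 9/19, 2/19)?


H = -sum(p_i * log2(p_i)). Terms: -(7/19)*log2(7/19) = 0.530737; -(1/19)*log2(1/19) = 0.223575; -(9/19)*log2(9/19) = 0.510633; -(2/19)*log2(2/19) = 0.341887. H = 0.530737 + 0.223575 + 0.510633 + 0.341887 = 1.6068

1.6068 bits


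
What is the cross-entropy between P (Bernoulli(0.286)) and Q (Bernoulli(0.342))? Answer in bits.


H(P,Q) = -p*log2(q) - (1-p)*log2(1-q). -0.286*log2(0.342) = 0.442708; -0.714*log2(0.658) = 0.431142. H(P,Q) = 0.442708 + 0.431142 = 0.8739

0.8739 bits


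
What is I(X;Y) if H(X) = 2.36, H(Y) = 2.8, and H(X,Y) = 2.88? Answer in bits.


I(X;Y) = H(X) + H(Y) - H(X,Y) = 2.36 + 2.8 - 2.88 = 2.28

2.28 bits


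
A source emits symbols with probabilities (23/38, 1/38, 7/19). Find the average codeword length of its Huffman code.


Huffman construction (repeatedly merge the two least-probable nodes; each merge adds 1 bit to every symbol beneath it): 1/38 + 7/19 = 15/38; 15/38 + 23/38 = 1. Resulting codeword lengths (in the order the probabilities were given): (1, 2, 2). L_avg = sum(p_i * l_i) = 23/38*1 + 1/38*2 + 7/19*2 = 53/38 = 1.3947

1.3947 bits


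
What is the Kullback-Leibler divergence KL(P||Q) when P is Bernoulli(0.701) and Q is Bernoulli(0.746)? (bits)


KL = p*log2(p/q) + (1-p)*log2((1-p)/(1-q)) = 0.701*log2(0.701/0.746) + 0.299*log2(0.299/0.254) = 0.0074

0.0074 bits


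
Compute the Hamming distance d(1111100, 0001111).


Count differing positions: ^ ^ ^ . . ^ ^ = 5 differences

5


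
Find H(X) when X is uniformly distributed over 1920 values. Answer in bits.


H = log2(n) = log2(1920) = 10.9069

10.9069 bits


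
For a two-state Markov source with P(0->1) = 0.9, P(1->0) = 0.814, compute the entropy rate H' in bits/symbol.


Stationary distribution: pi_0 = p10/(p01+p10) = 0.4749, pi_1 = 0.5251. Entropy rate H' = pi_0*H(p01) + pi_1*H(p10) = 0.4749*0.469 + 0.5251*0.693 = 0.5866

0.5866 bits/symbol


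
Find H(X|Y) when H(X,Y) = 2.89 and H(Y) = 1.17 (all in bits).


H(X|Y) = H(X,Y) - H(Y) = 2.89 - 1.17 = 1.72

1.72 bits


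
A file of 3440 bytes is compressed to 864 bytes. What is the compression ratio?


Ratio = original / compressed = 3440 / 864 = 3.9815

3.9815
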